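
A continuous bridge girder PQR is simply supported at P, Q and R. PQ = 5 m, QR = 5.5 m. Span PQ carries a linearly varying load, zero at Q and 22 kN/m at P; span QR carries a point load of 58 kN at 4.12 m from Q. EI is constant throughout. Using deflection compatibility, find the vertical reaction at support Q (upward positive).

R_Q = 46.22 kN

Insert a hinge at Q; M_Q is the redundant, and each span becomes simply supported.
End slopes at the hinge Q, treating each span as simply supported:
  span PQ: triangular load, peak 22: 7w₀L³/(360EI) = 53.47/EI
  span QR: point load 58 at a = 4.12: Pab(L + b)/(6LEI) = 68.75/EI
  relative rotation θ_0 = (53.47 + 68.75)/EI = 122.2/EI
A unit hogging moment at Q produces rotation L₁/(3EI) + L₂/(3EI) = 3.5/EI.
Compatibility: M_Q·(L₁+L₂)/(3EI) = θ_0, giving M_Q = 34.92 kN·m (hogging).
Span PQ, ΣM about P with M_Q applied at Q: R_Q^{PQ}·5 = 91.67 + 34.92, so R_Q^{PQ} = 25.32 kN and R_P = 55 − 25.32 = 29.68 kN.
Span QR, ΣM about R: R_Q^{QR}·5.5 = 80.04 + 34.92, so R_Q^{QR} = 20.9 kN and R_R = 58 − 20.9 = 37.1 kN.
R_Q = 25.32 + 20.9 = 46.22 kN.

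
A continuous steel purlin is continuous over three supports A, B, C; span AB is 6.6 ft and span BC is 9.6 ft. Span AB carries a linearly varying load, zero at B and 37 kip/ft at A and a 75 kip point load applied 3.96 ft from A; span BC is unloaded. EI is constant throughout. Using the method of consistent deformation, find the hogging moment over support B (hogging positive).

Insert a hinge at B; M_B is the redundant, and each span becomes simply supported.
Discontinuity in slope at B on the released structure — sum the simple-span end rotations:
  span AB: triangular load, peak 37: 7w₀L³/(360EI) = 206.8/EI
  span AB: point load 75 at a = 3.96: Pab(L + a)/(6LEI) = 209.1/EI
  relative rotation θ_0 = (415.9 + 0)/EI = 415.9/EI
A unit hogging moment at B produces rotation L₁/(3EI) + L₂/(3EI) = 5.4/EI.
Compatibility: M_B·(L₁+L₂)/(3EI) = θ_0, giving M_B = 77.02 kip·ft (hogging).

M_B = 77.02 kip·ft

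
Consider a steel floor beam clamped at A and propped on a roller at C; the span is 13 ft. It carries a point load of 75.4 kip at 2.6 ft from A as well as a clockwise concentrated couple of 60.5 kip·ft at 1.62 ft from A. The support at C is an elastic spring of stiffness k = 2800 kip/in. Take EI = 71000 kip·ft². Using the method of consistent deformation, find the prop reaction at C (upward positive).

R_C = 5.837 kip

Choose R_C as the redundant. The primary structure is the cantilever fixed at A.
Free-end deflection of the primary structure under the applied loading (downward +):
  point load 75.4 at a = 2.6: Pa²(3L − a)/(6EI) = 3092/EI
  clockwise couple 60.5 at a = 1.62: M₀a(2L − a)/(2EI) = 1195/EI
  δ_0 = 4287/EI
Flexibility coefficient — unit upward force at C: δ_{CC} = L³/(3EI) = 732.3/EI.
With EI = 71000 kip·ft²: δ_0 = 0.06038 ft and δ_{CC} = 0.010315 ft/kip.
Compatibility — the spring shortens by R_C/k under the reaction it provides: δ_0 − R_C·δ_{CC} = R_C/k. With 1/k = 1/(2800×12) ft/kip = 0.00003 ft/kip, R_C = δ_0 / (δ_{CC} + 1/k) = 0.06038 / (0.010315 + 0.00003) = 5.837 kip.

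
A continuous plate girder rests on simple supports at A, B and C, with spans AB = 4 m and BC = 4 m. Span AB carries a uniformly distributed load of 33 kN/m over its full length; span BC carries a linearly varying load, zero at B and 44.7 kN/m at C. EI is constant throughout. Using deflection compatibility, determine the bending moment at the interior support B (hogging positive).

M_B = 53.86 kN·m

Release continuity at B by inserting a hinge; the redundant is the internal moment M_B. The primary structure is two simply-supported spans AB and BC.
End slopes at the hinge B, treating each span as simply supported:
  span AB: UDL 33: wL³/(24EI) = 88/EI
  span BC: triangular load, peak 44.7: 7w₀L³/(360EI) = 55.63/EI
  relative rotation θ_0 = (88 + 55.63)/EI = 143.6/EI
A unit hogging moment at B produces rotation L₁/(3EI) + L₂/(3EI) = 2.667/EI.
Slope continuity at B: θ_0 = M_B·2.667/EI, so M_B = 143.6/2.667 = 53.86 kN·m (hogging).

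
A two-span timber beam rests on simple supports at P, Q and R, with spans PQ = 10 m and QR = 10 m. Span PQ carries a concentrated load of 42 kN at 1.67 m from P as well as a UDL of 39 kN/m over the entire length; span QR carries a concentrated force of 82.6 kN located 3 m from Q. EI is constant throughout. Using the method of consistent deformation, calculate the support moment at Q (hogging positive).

Insert a hinge at Q; M_Q is the redundant, and each span becomes simply supported.
End slopes at the hinge Q, treating each span as simply supported:
  span PQ: point load 42 at a = 1.67: Pab(L + a)/(6LEI) = 113.6/EI
  span PQ: UDL 39: wL³/(24EI) = 1625/EI
  span QR: point load 82.6 at a = 3: Pab(L + b)/(6LEI) = 491.5/EI
  relative rotation θ_0 = (1739 + 491.5)/EI = 2230/EI
A unit hogging moment at Q produces rotation L₁/(3EI) + L₂/(3EI) = 6.667/EI.
Slope continuity at Q: θ_0 = M_Q·6.667/EI, so M_Q = 2230/6.667 = 334.5 kN·m (hogging).

M_Q = 334.5 kN·m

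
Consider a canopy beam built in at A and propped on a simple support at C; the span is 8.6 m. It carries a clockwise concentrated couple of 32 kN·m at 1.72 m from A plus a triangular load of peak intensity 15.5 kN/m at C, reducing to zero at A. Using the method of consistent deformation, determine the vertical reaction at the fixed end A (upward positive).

R_A = 27.98 kN

Take the reaction at C as the redundant and release it; the primary structure is a cantilever fixed at A.
Free-end deflection of the primary structure under the applied loading (downward +):
  clockwise couple 32 at a = 1.72: M₀a(2L − a)/(2EI) = 426/EI
  triangular load, peak 15.5 at the free end: 11w₀L⁴/(120EI) = 7772/EI
  δ_0 = 8198/EI
Tip deflection under a unit load at C: L³/(3EI) = 212/EI.
Compatibility at C: δ_0 − R_C·δ_{CC} = 0, so R_C = 8198/212 = 38.67 kN.
Vertical equilibrium: R_A = ΣP − R_C = 66.65 − 38.67 = 27.98 kN.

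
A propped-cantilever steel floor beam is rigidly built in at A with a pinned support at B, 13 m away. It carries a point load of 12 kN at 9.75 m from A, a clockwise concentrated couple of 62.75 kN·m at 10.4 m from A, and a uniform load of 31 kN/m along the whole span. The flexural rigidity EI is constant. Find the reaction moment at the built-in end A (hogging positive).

M_A = 645.5 kN·m

Take the reaction at B as the redundant and release it; the primary structure is a cantilever fixed at A.
Primary-structure tip deflection at B by superposition:
  point load 12 at a = 9.75: Pa²(3L − a)/(6EI) = 5561/EI
  clockwise couple 62.75 at a = 10.4: M₀a(2L − a)/(2EI) = 5090/EI
  UDL 31: wL⁴/(8EI) = 110674/EI
  δ_0 = 121325/EI
Flexibility coefficient — unit upward force at B: δ_{BB} = L³/(3EI) = 732.3/EI.
The prop prevents deflection at B: R_B = δ_0/δ_{BB} = 121325/732.3 = 165.7 kN.
Moment equilibrium about A: M_A = Σ(load moments about A) − R_B·L = 2799 − 165.7×13 = 645.5 kN·m.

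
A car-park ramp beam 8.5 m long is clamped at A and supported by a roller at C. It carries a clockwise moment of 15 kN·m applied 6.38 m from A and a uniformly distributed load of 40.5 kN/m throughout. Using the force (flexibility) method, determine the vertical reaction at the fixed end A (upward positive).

Release the roller at C. Primary structure: cantilever fixed at A.
Deflection at C on the released cantilever, summing each load's contribution:
  clockwise couple 15 at a = 6.38: M₀a(2L − a)/(2EI) = 508.2/EI
  UDL 40.5: wL⁴/(8EI) = 26427/EI
  δ_0 = 26935/EI
Flexibility coefficient — unit upward force at C: δ_{CC} = L³/(3EI) = 204.7/EI.
Compatibility at C: δ_0 − R_C·δ_{CC} = 0, so R_C = 26935/204.7 = 131.6 kN.
Vertical equilibrium: R_A = ΣP − R_C = 344.2 − 131.6 = 212.7 kN.

R_A = 212.7 kN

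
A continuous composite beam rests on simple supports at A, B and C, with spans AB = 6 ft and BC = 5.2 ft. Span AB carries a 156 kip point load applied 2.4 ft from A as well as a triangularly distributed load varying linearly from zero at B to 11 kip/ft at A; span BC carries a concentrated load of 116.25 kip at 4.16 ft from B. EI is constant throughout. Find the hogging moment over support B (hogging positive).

Take M_B as the redundant. Released structure: two simple spans AB and BC with a hinge at B.
Rotations at B on the released spans (each span's end-slope, ×1/EI):
  span AB: point load 156 at a = 2.4: Pab(L + a)/(6LEI) = 314.5/EI
  span AB: triangular load, peak 11: 7w₀L³/(360EI) = 46.2/EI
  span BC: point load 116.25 at a = 4.16: Pab(L + b)/(6LEI) = 100.6/EI
  relative rotation θ_0 = (360.7 + 100.6)/EI = 461.3/EI
A unit hogging moment at B produces rotation L₁/(3EI) + L₂/(3EI) = 3.733/EI.
Compatibility: M_B·(L₁+L₂)/(3EI) = θ_0, giving M_B = 123.6 kip·ft (hogging).

M_B = 123.6 kip·ft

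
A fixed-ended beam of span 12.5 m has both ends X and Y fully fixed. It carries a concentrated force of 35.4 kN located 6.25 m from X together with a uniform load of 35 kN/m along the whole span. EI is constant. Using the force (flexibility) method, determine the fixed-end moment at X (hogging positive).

M_X = 511 kN·m

Take the two fixed-end moments M_X, M_Y as redundants; the released structure is the simple span XY.
On the primary (simply-supported) span, the end slopes from the loading are:
  at X: point load 35.4 at a = 6.25: Pab(L + b)/(6LEI) = 345.7/EI
  at Y: point load 35.4 at a = 6.25: Pab(L + a)/(6LEI) = 345.7/EI
  at X: UDL 35: wL³/(24EI) = 2848/EI
  at Y: UDL 35: wL³/(24EI) = 2848/EI
  θ_X0 = 3194/EI,  θ_Y0 = 3194/EI
Flexibility coefficients: a unit moment at one end gives L/(3EI) there and L/(6EI) at the far end, so f₁₁ = f₂₂ = 4.167/EI and f₁₂ = f₂₁ = 2.083/EI.
Compatibility — zero rotation at each built-in end:
  4.167 M_X + 2.083 M_Y = 3194
  2.083 M_X + 4.167 M_Y = 3194
Solving the pair gives M_X = 511 kN·m and M_Y = 511 kN·m (hogging).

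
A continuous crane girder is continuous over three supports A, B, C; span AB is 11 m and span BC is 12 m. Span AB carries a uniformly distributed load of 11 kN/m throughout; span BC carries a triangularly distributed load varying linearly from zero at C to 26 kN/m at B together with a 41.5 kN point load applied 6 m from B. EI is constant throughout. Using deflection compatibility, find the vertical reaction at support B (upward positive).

R_B = 230.3 kN

Insert a hinge at B; M_B is the redundant, and each span becomes simply supported.
Rotations at B on the released spans (each span's end-slope, ×1/EI):
  span AB: UDL 11: wL³/(24EI) = 610/EI
  span BC: triangular load, peak 26: w₀L³/(45EI) = 998.4/EI
  span BC: point load 41.5 at a = 6: Pab(L + b)/(6LEI) = 373.5/EI
  relative rotation θ_0 = (610 + 1372)/EI = 1982/EI
A unit hogging moment at B produces rotation L₁/(3EI) + L₂/(3EI) = 7.667/EI.
Slope continuity at B: θ_0 = M_B·7.667/EI, so M_B = 1982/7.667 = 258.5 kN·m (hogging).
Span AB, ΣM about A with M_B applied at B: R_B^{AB}·11 = 665.5 + 258.5, so R_B^{AB} = 84 kN and R_A = 121 − 84 = 37 kN.
Span BC, ΣM about C: R_B^{BC}·12 = 1497 + 258.5, so R_B^{BC} = 146.3 kN and R_C = 197.5 − 146.3 = 51.21 kN.
R_B = 84 + 146.3 = 230.3 kN.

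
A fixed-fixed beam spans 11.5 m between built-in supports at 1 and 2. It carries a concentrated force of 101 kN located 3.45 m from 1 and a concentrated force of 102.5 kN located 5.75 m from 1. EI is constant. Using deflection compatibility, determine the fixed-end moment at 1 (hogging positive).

Release both end moments; the primary structure is a simply-supported span 12 with redundants M_1 and M_2.
On the primary (simply-supported) span, the end slopes from the loading are:
  at 1: point load 101 at a = 3.45: Pab(L + b)/(6LEI) = 794.8/EI
  at 2: point load 101 at a = 3.45: Pab(L + a)/(6LEI) = 607.8/EI
  at 1: point load 102.5 at a = 5.75: Pab(L + b)/(6LEI) = 847.2/EI
  at 2: point load 102.5 at a = 5.75: Pab(L + a)/(6LEI) = 847.2/EI
  θ_10 = 1642/EI,  θ_20 = 1455/EI
Flexibility coefficients: a unit moment at one end gives L/(3EI) there and L/(6EI) at the far end, so f₁₁ = f₂₂ = 3.833/EI and f₁₂ = f₂₁ = 1.917/EI.
Compatibility — zero rotation at each built-in end:
  3.833 M_1 + 1.917 M_2 = 1642
  1.917 M_1 + 3.833 M_2 = 1455
Solving the pair gives M_1 = 318.1 kN·m and M_2 = 220.5 kN·m (hogging).

M_1 = 318.1 kN·m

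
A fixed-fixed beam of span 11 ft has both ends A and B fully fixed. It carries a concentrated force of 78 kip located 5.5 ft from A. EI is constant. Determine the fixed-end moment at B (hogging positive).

M_B = 107.2 kip·ft

Take the two fixed-end moments M_A, M_B as redundants; the released structure is the simple span AB.
End rotations of the released simple span under the applied load (×1/EI):
  at A: point load 78 at a = 5.5: Pab(L + b)/(6LEI) = 589.9/EI
  at B: point load 78 at a = 5.5: Pab(L + a)/(6LEI) = 589.9/EI
  θ_A0 = 589.9/EI,  θ_B0 = 589.9/EI
Flexibility coefficients: a unit moment at one end gives L/(3EI) there and L/(6EI) at the far end, so f₁₁ = f₂₂ = 3.667/EI and f₁₂ = f₂₁ = 1.833/EI.
Compatibility — zero rotation at each built-in end:
  3.667 M_A + 1.833 M_B = 589.9
  1.833 M_A + 3.667 M_B = 589.9
Solving the pair gives M_A = 107.2 kip·ft and M_B = 107.2 kip·ft (hogging).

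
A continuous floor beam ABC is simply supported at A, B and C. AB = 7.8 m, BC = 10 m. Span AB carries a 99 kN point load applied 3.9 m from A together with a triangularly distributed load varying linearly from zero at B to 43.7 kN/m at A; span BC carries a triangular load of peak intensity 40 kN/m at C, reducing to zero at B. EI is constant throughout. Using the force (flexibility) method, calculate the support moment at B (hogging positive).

M_B = 262.5 kN·m

Release continuity at B by inserting a hinge; the redundant is the internal moment M_B. The primary structure is two simply-supported spans AB and BC.
End slopes at the hinge B, treating each span as simply supported:
  span AB: point load 99 at a = 3.9: Pab(L + a)/(6LEI) = 376.4/EI
  span AB: triangular load, peak 43.7: 7w₀L³/(360EI) = 403.2/EI
  span BC: triangular load, peak 40: 7w₀L³/(360EI) = 777.8/EI
  relative rotation θ_0 = (779.7 + 777.8)/EI = 1557/EI
A unit hogging moment at B produces rotation L₁/(3EI) + L₂/(3EI) = 5.933/EI.
Slope continuity at B: θ_0 = M_B·5.933/EI, so M_B = 1557/5.933 = 262.5 kN·m (hogging).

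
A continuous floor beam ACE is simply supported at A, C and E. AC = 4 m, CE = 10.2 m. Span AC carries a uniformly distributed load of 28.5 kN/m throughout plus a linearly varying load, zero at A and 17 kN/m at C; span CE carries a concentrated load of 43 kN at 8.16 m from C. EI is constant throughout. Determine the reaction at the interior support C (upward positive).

Release continuity at C by inserting a hinge; the redundant is the internal moment M_C. The primary structure is two simply-supported spans AC and CE.
End slopes at the hinge C, treating each span as simply supported:
  span AC: UDL 28.5: wL³/(24EI) = 76/EI
  span AC: triangular load, peak 17: w₀L³/(45EI) = 24.18/EI
  span CE: point load 43 at a = 8.16: Pab(L + b)/(6LEI) = 143.2/EI
  relative rotation θ_0 = (100.2 + 143.2)/EI = 243.3/EI
A unit hogging moment at C produces rotation L₁/(3EI) + L₂/(3EI) = 4.733/EI.
Compatibility: M_C·(L₁+L₂)/(3EI) = θ_0, giving M_C = 51.41 kN·m (hogging).
Span AC, ΣM about A with M_C applied at C: R_C^{AC}·4 = 318.7 + 51.41, so R_C^{AC} = 92.52 kN and R_A = 148 − 92.52 = 55.48 kN.
Span CE, ΣM about E: R_C^{CE}·10.2 = 87.72 + 51.41, so R_C^{CE} = 13.64 kN and R_E = 43 − 13.64 = 29.36 kN.
R_C = 92.52 + 13.64 = 106.2 kN.

R_C = 106.2 kN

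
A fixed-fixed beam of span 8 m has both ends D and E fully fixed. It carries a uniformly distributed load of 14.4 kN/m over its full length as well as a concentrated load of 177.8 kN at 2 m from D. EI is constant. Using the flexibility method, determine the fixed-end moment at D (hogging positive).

M_D = 276.8 kN·m

Take the two fixed-end moments M_D, M_E as redundants; the released structure is the simple span DE.
Simple-span end rotations at D and E under the given loads:
  at D: UDL 14.4: wL³/(24EI) = 307.2/EI
  at E: UDL 14.4: wL³/(24EI) = 307.2/EI
  at D: point load 177.8 at a = 2: Pab(L + b)/(6LEI) = 622.3/EI
  at E: point load 177.8 at a = 2: Pab(L + a)/(6LEI) = 444.5/EI
  θ_D0 = 929.5/EI,  θ_E0 = 751.7/EI
Flexibility coefficients: a unit moment at one end gives L/(3EI) there and L/(6EI) at the far end, so f₁₁ = f₂₂ = 2.667/EI and f₁₂ = f₂₁ = 1.333/EI.
Compatibility — zero rotation at each built-in end:
  2.667 M_D + 1.333 M_E = 929.5
  1.333 M_D + 2.667 M_E = 751.7
Solving the pair gives M_D = 276.8 kN·m and M_E = 143.5 kN·m (hogging).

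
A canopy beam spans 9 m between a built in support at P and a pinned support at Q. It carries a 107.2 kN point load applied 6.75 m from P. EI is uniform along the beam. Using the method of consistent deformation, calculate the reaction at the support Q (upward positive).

R_Q = 67.84 kN

Choose R_Q as the redundant. The primary structure is the cantilever fixed at P.
Downward deflection at the released point Q due to the loads:
  point load 107.2 at a = 6.75: Pa²(3L − a)/(6EI) = 16485/EI
Flexibility coefficient — unit upward force at Q: δ_{QQ} = L³/(3EI) = 243/EI.
Compatibility at Q: δ_0 − R_Q·δ_{QQ} = 0, so R_Q = 16485/243 = 67.84 kN.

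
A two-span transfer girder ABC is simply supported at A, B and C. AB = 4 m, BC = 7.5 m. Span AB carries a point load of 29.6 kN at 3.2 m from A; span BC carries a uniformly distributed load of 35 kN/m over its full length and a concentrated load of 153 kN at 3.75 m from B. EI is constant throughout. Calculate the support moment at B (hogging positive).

M_B = 306.7 kN·m

Release continuity at B by inserting a hinge; the redundant is the internal moment M_B. The primary structure is two simply-supported spans AB and BC.
Discontinuity in slope at B on the released structure — sum the simple-span end rotations:
  span AB: point load 29.6 at a = 3.2: Pab(L + a)/(6LEI) = 22.73/EI
  span BC: UDL 35: wL³/(24EI) = 615.2/EI
  span BC: point load 153 at a = 3.75: Pab(L + b)/(6LEI) = 537.9/EI
  relative rotation θ_0 = (22.73 + 1153)/EI = 1176/EI
A unit hogging moment at B produces rotation L₁/(3EI) + L₂/(3EI) = 3.833/EI.
Compatibility: M_B·(L₁+L₂)/(3EI) = θ_0, giving M_B = 306.7 kN·m (hogging).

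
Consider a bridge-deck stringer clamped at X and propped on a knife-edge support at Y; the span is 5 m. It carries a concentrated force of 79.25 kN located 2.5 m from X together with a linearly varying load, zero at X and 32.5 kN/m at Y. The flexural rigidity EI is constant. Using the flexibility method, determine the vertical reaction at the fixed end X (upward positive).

R_X = 91.05 kN

Release the roller at Y. Primary structure: cantilever fixed at X.
Free-end deflection of the primary structure under the applied loading (downward +):
  point load 79.25 at a = 2.5: Pa²(3L − a)/(6EI) = 1032/EI
  triangular load, peak 32.5 at the free end: 11w₀L⁴/(120EI) = 1862/EI
  δ_0 = 2894/EI
Flexibility coefficient — unit upward force at Y: δ_{YY} = L³/(3EI) = 41.67/EI.
The prop prevents deflection at Y: R_Y = δ_0/δ_{YY} = 2894/41.67 = 69.45 kN.
Vertical equilibrium: R_X = ΣP − R_Y = 160.5 − 69.45 = 91.05 kN.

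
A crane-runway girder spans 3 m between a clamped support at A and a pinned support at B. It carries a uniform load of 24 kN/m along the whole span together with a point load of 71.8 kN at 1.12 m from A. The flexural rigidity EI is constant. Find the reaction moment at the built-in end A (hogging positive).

Take the reaction at B as the redundant and release it; the primary structure is a cantilever fixed at A.
Free-end deflection of the primary structure under the applied loading (downward +):
  UDL 24: wL⁴/(8EI) = 243/EI
  point load 71.8 at a = 1.12: Pa²(3L − a)/(6EI) = 118.3/EI
  δ_0 = 361.3/EI
Flexibility coefficient — unit upward force at B: δ_{BB} = L³/(3EI) = 9/EI.
The prop prevents deflection at B: R_B = δ_0/δ_{BB} = 361.3/9 = 40.14 kN.
Moment equilibrium about A: M_A = Σ(load moments about A) − R_B·L = 188.4 − 40.14×3 = 67.99 kN·m.

M_A = 67.99 kN·m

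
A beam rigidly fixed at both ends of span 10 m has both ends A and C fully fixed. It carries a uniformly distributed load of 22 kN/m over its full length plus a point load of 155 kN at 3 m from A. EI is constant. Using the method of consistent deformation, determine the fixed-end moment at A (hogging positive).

M_A = 411.2 kN·m

Release both end moments; the primary structure is a simply-supported span AC with redundants M_A and M_C.
On the primary (simply-supported) span, the end slopes from the loading are:
  at A: UDL 22: wL³/(24EI) = 916.7/EI
  at C: UDL 22: wL³/(24EI) = 916.7/EI
  at A: point load 155 at a = 3: Pab(L + b)/(6LEI) = 922.2/EI
  at C: point load 155 at a = 3: Pab(L + a)/(6LEI) = 705.2/EI
  θ_A0 = 1839/EI,  θ_C0 = 1622/EI
Flexibility coefficients: a unit moment at one end gives L/(3EI) there and L/(6EI) at the far end, so f₁₁ = f₂₂ = 3.333/EI and f₁₂ = f₂₁ = 1.667/EI.
Compatibility — zero rotation at each built-in end:
  3.333 M_A + 1.667 M_C = 1839
  1.667 M_A + 3.333 M_C = 1622
Solving the pair gives M_A = 411.2 kN·m and M_C = 281 kN·m (hogging).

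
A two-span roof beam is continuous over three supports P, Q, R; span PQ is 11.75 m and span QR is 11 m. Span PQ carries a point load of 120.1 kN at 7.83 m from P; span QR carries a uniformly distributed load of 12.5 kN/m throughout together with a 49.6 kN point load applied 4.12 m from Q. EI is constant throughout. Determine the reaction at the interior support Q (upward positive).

Insert a hinge at Q; M_Q is the redundant, and each span becomes simply supported.
Rotations at Q on the released spans (each span's end-slope, ×1/EI):
  span PQ: point load 120.1 at a = 7.83: Pab(L + a)/(6LEI) = 1024/EI
  span QR: UDL 12.5: wL³/(24EI) = 693.2/EI
  span QR: point load 49.6 at a = 4.12: Pab(L + b)/(6LEI) = 380.9/EI
  relative rotation θ_0 = (1024 + 1074)/EI = 2098/EI
A unit hogging moment at Q produces rotation L₁/(3EI) + L₂/(3EI) = 7.583/EI.
Compatibility: M_Q·(L₁+L₂)/(3EI) = θ_0, giving M_Q = 276.6 kN·m (hogging).
Span PQ, ΣM about P with M_Q applied at Q: R_Q^{PQ}·11.75 = 940.4 + 276.6, so R_Q^{PQ} = 103.6 kN and R_P = 120.1 − 103.6 = 16.52 kN.
Span QR, ΣM about R: R_Q^{QR}·11 = 1097 + 276.6, so R_Q^{QR} = 124.9 kN and R_R = 187.1 − 124.9 = 62.18 kN.
R_Q = 103.6 + 124.9 = 228.5 kN.

R_Q = 228.5 kN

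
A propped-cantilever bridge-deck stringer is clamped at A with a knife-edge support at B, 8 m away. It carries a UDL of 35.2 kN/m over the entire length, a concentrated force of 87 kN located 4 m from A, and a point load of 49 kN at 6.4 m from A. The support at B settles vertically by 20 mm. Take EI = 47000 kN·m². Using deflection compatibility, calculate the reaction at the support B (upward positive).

R_B = 161.8 kN

Choose R_B as the redundant. The primary structure is the cantilever fixed at A.
Deflection at B on the released cantilever, summing each load's contribution:
  UDL 35.2: wL⁴/(8EI) = 18022/EI
  point load 87 at a = 4: Pa²(3L − a)/(6EI) = 4640/EI
  point load 49 at a = 6.4: Pa²(3L − a)/(6EI) = 5887/EI
  δ_0 = 28550/EI
Flexibility coefficient — unit upward force at B: δ_{BB} = L³/(3EI) = 170.7/EI.
With EI = 47000 kN·m²: δ_0 = 0.60744 m and δ_{BB} = 0.003631 m/kN.
Compatibility — the beam at B must follow the support down by 0.02 m: δ_0 − R_B·δ_{BB} = 0.02, so R_B = (0.60744 − 0.02)/0.003631 = 161.8 kN.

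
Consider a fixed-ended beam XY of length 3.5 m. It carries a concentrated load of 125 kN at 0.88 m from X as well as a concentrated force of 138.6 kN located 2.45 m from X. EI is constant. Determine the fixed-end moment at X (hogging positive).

Release both end moments; the primary structure is a simply-supported span XY with redundants M_X and M_Y.
On the primary (simply-supported) span, the end slopes from the loading are:
  at X: point load 125 at a = 0.88: Pab(L + b)/(6LEI) = 83.99/EI
  at Y: point load 125 at a = 0.88: Pab(L + a)/(6LEI) = 60.11/EI
  at X: point load 138.6 at a = 2.45: Pab(L + b)/(6LEI) = 77.25/EI
  at Y: point load 138.6 at a = 2.45: Pab(L + a)/(6LEI) = 101/EI
  θ_X0 = 161.2/EI,  θ_Y0 = 161.1/EI
Flexibility coefficients: a unit moment at one end gives L/(3EI) there and L/(6EI) at the far end, so f₁₁ = f₂₂ = 1.167/EI and f₁₂ = f₂₁ = 0.5833/EI.
Compatibility — zero rotation at each built-in end:
  1.167 M_X + 0.5833 M_Y = 161.2
  0.5833 M_X + 1.167 M_Y = 161.1
Solving the pair gives M_X = 92.2 kN·m and M_Y = 92.01 kN·m (hogging).

M_X = 92.2 kN·m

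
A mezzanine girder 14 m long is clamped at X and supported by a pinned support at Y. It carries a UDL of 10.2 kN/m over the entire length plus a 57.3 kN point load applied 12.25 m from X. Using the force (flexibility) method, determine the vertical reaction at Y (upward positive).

Choose R_Y as the redundant. The primary structure is the cantilever fixed at X.
Deflection at Y on the released cantilever, summing each load's contribution:
  UDL 10.2: wL⁴/(8EI) = 48980/EI
  point load 57.3 at a = 12.25: Pa²(3L − a)/(6EI) = 42635/EI
  δ_0 = 91615/EI
Flexibility coefficient — unit upward force at Y: δ_{YY} = L³/(3EI) = 914.7/EI.
The prop prevents deflection at Y: R_Y = δ_0/δ_{YY} = 91615/914.7 = 100.2 kN.

R_Y = 100.2 kN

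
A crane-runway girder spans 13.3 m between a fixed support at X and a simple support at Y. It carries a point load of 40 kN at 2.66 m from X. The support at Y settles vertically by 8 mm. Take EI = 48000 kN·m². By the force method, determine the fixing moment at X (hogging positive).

M_X = 83.12 kN·m

Release the roller at Y. Primary structure: cantilever fixed at X.
Primary-structure tip deflection at Y by superposition:
  point load 40 at a = 2.66: Pa²(3L − a)/(6EI) = 1757/EI
Tip deflection under a unit load at Y: L³/(3EI) = 784.2/EI.
With EI = 48000 kN·m²: δ_0 = 0.036597 m and δ_{YY} = 0.016338 m/kN.
Compatibility — the beam at Y must follow the support down by 0.008 m: δ_0 − R_Y·δ_{YY} = 0.008, so R_Y = (0.036597 − 0.008)/0.016338 = 1.75 kN.
Moment equilibrium about X: M_X = Σ(load moments about X) − R_Y·L = 106.4 − 1.75×13.3 = 83.12 kN·m.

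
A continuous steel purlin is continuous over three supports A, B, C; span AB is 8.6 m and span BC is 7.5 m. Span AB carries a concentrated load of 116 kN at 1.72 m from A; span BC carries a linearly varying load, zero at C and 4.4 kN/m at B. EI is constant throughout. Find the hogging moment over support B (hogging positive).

Insert a hinge at B; M_B is the redundant, and each span becomes simply supported.
Rotations at B on the released spans (each span's end-slope, ×1/EI):
  span AB: point load 116 at a = 1.72: Pab(L + a)/(6LEI) = 274.5/EI
  span BC: triangular load, peak 4.4: w₀L³/(45EI) = 41.25/EI
  relative rotation θ_0 = (274.5 + 41.25)/EI = 315.8/EI
A unit hogging moment at B produces rotation L₁/(3EI) + L₂/(3EI) = 5.367/EI.
Compatibility: M_B·(L₁+L₂)/(3EI) = θ_0, giving M_B = 58.84 kN·m (hogging).

M_B = 58.84 kN·m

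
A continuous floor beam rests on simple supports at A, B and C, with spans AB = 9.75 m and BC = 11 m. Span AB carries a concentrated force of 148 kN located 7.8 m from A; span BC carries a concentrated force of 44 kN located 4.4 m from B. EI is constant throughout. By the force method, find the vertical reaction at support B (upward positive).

Insert a hinge at B; M_B is the redundant, and each span becomes simply supported.
Rotations at B on the released spans (each span's end-slope, ×1/EI):
  span AB: point load 148 at a = 7.8: Pab(L + a)/(6LEI) = 675.3/EI
  span BC: point load 44 at a = 4.4: Pab(L + b)/(6LEI) = 340.7/EI
  relative rotation θ_0 = (675.3 + 340.7)/EI = 1016/EI
A unit hogging moment at B produces rotation L₁/(3EI) + L₂/(3EI) = 6.917/EI.
Slope continuity at B: θ_0 = M_B·6.917/EI, so M_B = 1016/6.917 = 146.9 kN·m (hogging).
Span AB, ΣM about A with M_B applied at B: R_B^{AB}·9.75 = 1154 + 146.9, so R_B^{AB} = 133.5 kN and R_A = 148 − 133.5 = 14.53 kN.
Span BC, ΣM about C: R_B^{BC}·11 = 290.4 + 146.9, so R_B^{BC} = 39.75 kN and R_C = 44 − 39.75 = 4.245 kN.
R_B = 133.5 + 39.75 = 173.2 kN.

R_B = 173.2 kN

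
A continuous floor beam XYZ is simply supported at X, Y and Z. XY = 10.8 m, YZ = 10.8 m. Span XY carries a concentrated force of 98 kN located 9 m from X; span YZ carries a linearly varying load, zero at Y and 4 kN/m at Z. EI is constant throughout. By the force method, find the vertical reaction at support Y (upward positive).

Take M_Y as the redundant. Released structure: two simple spans XY and YZ with a hinge at Y.
Rotations at Y on the released spans (each span's end-slope, ×1/EI):
  span XY: point load 98 at a = 9: Pab(L + a)/(6LEI) = 485.1/EI
  span YZ: triangular load, peak 4: 7w₀L³/(360EI) = 97.98/EI
  relative rotation θ_0 = (485.1 + 97.98)/EI = 583.1/EI
A unit hogging moment at Y produces rotation L₁/(3EI) + L₂/(3EI) = 7.2/EI.
Compatibility: M_Y·(L₁+L₂)/(3EI) = θ_0, giving M_Y = 80.98 kN·m (hogging).
Span XY, ΣM about X with M_Y applied at Y: R_Y^{XY}·10.8 = 882 + 80.98, so R_Y^{XY} = 89.17 kN and R_X = 98 − 89.17 = 8.835 kN.
Span YZ, ΣM about Z: R_Y^{YZ}·10.8 = 77.76 + 80.98, so R_Y^{YZ} = 14.7 kN and R_Z = 21.6 − 14.7 = 6.902 kN.
R_Y = 89.17 + 14.7 = 103.9 kN.

R_Y = 103.9 kN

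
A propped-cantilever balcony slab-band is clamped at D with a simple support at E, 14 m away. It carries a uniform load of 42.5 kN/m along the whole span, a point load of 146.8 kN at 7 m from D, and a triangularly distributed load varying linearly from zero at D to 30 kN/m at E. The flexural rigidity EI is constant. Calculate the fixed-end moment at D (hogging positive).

Take the reaction at E as the redundant and release it; the primary structure is a cantilever fixed at D.
Free-end deflection of the primary structure under the applied loading (downward +):
  UDL 42.5: wL⁴/(8EI) = 204085/EI
  point load 146.8 at a = 7: Pa²(3L − a)/(6EI) = 41960/EI
  triangular load, peak 30 at the free end: 11w₀L⁴/(120EI) = 105644/EI
  δ_0 = 351689/EI
Tip deflection under a unit load at E: L³/(3EI) = 914.7/EI.
The prop prevents deflection at E: R_E = δ_0/δ_{EE} = 351689/914.7 = 384.5 kN.
Moment equilibrium about D: M_D = Σ(load moments about D) − R_E·L = 7153 − 384.5×14 = 1770 kN·m.

M_D = 1770 kN·m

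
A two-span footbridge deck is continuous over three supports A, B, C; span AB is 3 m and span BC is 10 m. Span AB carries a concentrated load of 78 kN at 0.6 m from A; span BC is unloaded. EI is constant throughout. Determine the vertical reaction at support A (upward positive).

R_A = 60.67 kN

Release continuity at B by inserting a hinge; the redundant is the internal moment M_B. The primary structure is two simply-supported spans AB and BC.
End slopes at the hinge B, treating each span as simply supported:
  span AB: point load 78 at a = 0.6: Pab(L + a)/(6LEI) = 22.46/EI
  relative rotation θ_0 = (22.46 + 0)/EI = 22.46/EI
A unit hogging moment at B produces rotation L₁/(3EI) + L₂/(3EI) = 4.333/EI.
Compatibility: M_B·(L₁+L₂)/(3EI) = θ_0, giving M_B = 5.184 kN·m (hogging).
Span AB, ΣM about A with M_B applied at B: R_B^{AB}·3 = 46.8 + 5.184, so R_B^{AB} = 17.33 kN and R_A = 78 − 17.33 = 60.67 kN.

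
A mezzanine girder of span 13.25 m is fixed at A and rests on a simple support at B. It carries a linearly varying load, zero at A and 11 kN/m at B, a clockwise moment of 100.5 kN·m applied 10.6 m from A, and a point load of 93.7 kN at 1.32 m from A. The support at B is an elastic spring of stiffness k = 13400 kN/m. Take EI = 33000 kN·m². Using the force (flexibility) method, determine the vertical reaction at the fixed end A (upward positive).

R_A = 114.4 kN

Release the roller at B. Primary structure: cantilever fixed at A.
Downward deflection at the released point B due to the loads:
  triangular load, peak 11 at the free end: 11w₀L⁴/(120EI) = 31079/EI
  clockwise couple 100.5 at a = 10.6: M₀a(2L − a)/(2EI) = 8469/EI
  point load 93.7 at a = 1.32: Pa²(3L − a)/(6EI) = 1046/EI
  δ_0 = 40594/EI
Tip deflection under a unit load at B: L³/(3EI) = 775.4/EI.
With EI = 33000 kN·m²: δ_0 = 1.2301 m and δ_{BB} = 0.023497 m/kN.
Compatibility — the spring shortens by R_B/k under the reaction it provides: δ_0 − R_B·δ_{BB} = R_B/k. With 1/k = 0.000075 m/kN, R_B = δ_0 / (δ_{BB} + 1/k) = 1.2301 / (0.023497 + 0.000075) = 52.19 kN.
Vertical equilibrium: R_A = ΣP − R_B = 166.6 − 52.19 = 114.4 kN.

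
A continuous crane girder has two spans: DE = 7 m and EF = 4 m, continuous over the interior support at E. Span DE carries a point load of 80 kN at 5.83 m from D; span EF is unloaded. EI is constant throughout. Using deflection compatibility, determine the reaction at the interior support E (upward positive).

Insert a hinge at E; M_E is the redundant, and each span becomes simply supported.
Rotations at E on the released spans (each span's end-slope, ×1/EI):
  span DE: point load 80 at a = 5.83: Pab(L + a)/(6LEI) = 166.7/EI
  relative rotation θ_0 = (166.7 + 0)/EI = 166.7/EI
A unit hogging moment at E produces rotation L₁/(3EI) + L₂/(3EI) = 3.667/EI.
Slope continuity at E: θ_0 = M_E·3.667/EI, so M_E = 166.7/3.667 = 45.46 kN·m (hogging).
Span DE, ΣM about D with M_E applied at E: R_E^{DE}·7 = 466.4 + 45.46, so R_E^{DE} = 73.12 kN and R_D = 80 − 73.12 = 6.877 kN.
Span EF, ΣM about F: R_E^{EF}·4 = 0 + 45.46, so R_E^{EF} = 11.37 kN and R_F = 0 − 11.37 = -11.37 kN.
R_E = 73.12 + 11.37 = 84.49 kN.

R_E = 84.49 kN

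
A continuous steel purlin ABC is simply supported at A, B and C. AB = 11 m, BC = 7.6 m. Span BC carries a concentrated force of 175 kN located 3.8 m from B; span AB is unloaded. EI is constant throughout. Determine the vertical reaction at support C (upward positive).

R_C = 74.09 kN

Take M_B as the redundant. Released structure: two simple spans AB and BC with a hinge at B.
Discontinuity in slope at B on the released structure — sum the simple-span end rotations:
  span BC: point load 175 at a = 3.8: Pab(L + b)/(6LEI) = 631.8/EI
  relative rotation θ_0 = (0 + 631.8)/EI = 631.8/EI
A unit hogging moment at B produces rotation L₁/(3EI) + L₂/(3EI) = 6.2/EI.
Compatibility: M_B·(L₁+L₂)/(3EI) = θ_0, giving M_B = 101.9 kN·m (hogging).
Span BC, ΣM about C: R_B^{BC}·7.6 = 665 + 101.9, so R_B^{BC} = 100.9 kN and R_C = 175 − 100.9 = 74.09 kN.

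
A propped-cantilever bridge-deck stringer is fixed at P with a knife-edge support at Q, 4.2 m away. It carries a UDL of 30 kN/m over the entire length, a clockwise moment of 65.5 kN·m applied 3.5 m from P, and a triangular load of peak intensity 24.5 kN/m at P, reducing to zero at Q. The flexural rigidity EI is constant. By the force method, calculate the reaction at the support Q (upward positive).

R_Q = 80.28 kN

Remove the prop at Q; the released (primary) structure is a cantilever built in at P.
Free-end deflection of the primary structure under the applied loading (downward +):
  UDL 30: wL⁴/(8EI) = 1167/EI
  clockwise couple 65.5 at a = 3.5: M₀a(2L − a)/(2EI) = 561.7/EI
  triangular load, peak 24.5 at the fixed end: w₀L⁴/(30EI) = 254.1/EI
  δ_0 = 1983/EI
Tip deflection under a unit load at Q: L³/(3EI) = 24.7/EI.
Compatibility at Q: δ_0 − R_Q·δ_{QQ} = 0, so R_Q = 1983/24.7 = 80.28 kN.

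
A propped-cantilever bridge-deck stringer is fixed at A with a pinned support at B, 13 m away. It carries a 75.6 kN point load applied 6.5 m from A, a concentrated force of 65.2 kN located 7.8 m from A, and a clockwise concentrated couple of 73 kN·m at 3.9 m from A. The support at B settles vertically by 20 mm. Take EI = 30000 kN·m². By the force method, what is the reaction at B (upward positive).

Remove the prop at B; the released (primary) structure is a cantilever built in at A.
Downward deflection at the released point B due to the loads:
  point load 75.6 at a = 6.5: Pa²(3L − a)/(6EI) = 17301/EI
  point load 65.2 at a = 7.8: Pa²(3L − a)/(6EI) = 20627/EI
  clockwise couple 73 at a = 3.9: M₀a(2L − a)/(2EI) = 3146/EI
  δ_0 = 41075/EI
Tip deflection under a unit load at B: L³/(3EI) = 732.3/EI.
With EI = 30000 kN·m²: δ_0 = 1.3692 m and δ_{BB} = 0.024411 m/kN.
Compatibility — the beam at B must follow the support down by 0.02 m: δ_0 − R_B·δ_{BB} = 0.02, so R_B = (1.3692 − 0.02)/0.024411 = 55.27 kN.

R_B = 55.27 kN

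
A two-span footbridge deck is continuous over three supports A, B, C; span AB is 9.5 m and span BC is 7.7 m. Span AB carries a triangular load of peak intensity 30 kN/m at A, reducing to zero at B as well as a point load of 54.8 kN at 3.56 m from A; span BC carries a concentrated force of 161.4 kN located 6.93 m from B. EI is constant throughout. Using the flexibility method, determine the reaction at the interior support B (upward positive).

Release continuity at B by inserting a hinge; the redundant is the internal moment M_B. The primary structure is two simply-supported spans AB and BC.
End slopes at the hinge B, treating each span as simply supported:
  span AB: triangular load, peak 30: 7w₀L³/(360EI) = 500.1/EI
  span AB: point load 54.8 at a = 3.56: Pab(L + a)/(6LEI) = 265.5/EI
  span BC: point load 161.4 at a = 6.93: Pab(L + b)/(6LEI) = 157.9/EI
  relative rotation θ_0 = (765.6 + 157.9)/EI = 923.5/EI
A unit hogging moment at B produces rotation L₁/(3EI) + L₂/(3EI) = 5.733/EI.
Slope continuity at B: θ_0 = M_B·5.733/EI, so M_B = 923.5/5.733 = 161.1 kN·m (hogging).
Span AB, ΣM about A with M_B applied at B: R_B^{AB}·9.5 = 646.3 + 161.1, so R_B^{AB} = 84.99 kN and R_A = 197.3 − 84.99 = 112.3 kN.
Span BC, ΣM about C: R_B^{BC}·7.7 = 124.3 + 161.1, so R_B^{BC} = 37.06 kN and R_C = 161.4 − 37.06 = 124.3 kN.
R_B = 84.99 + 37.06 = 122.1 kN.

R_B = 122.1 kN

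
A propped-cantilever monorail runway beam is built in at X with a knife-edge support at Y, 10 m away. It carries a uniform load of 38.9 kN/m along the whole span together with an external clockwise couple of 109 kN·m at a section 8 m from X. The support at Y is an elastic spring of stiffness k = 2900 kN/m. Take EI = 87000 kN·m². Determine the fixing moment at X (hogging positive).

M_X = 571.7 kN·m

Take the reaction at Y as the redundant and release it; the primary structure is a cantilever fixed at X.
Free-end deflection of the primary structure under the applied loading (downward +):
  UDL 38.9: wL⁴/(8EI) = 48625/EI
  clockwise couple 109 at a = 8: M₀a(2L − a)/(2EI) = 5232/EI
  δ_0 = 53857/EI
Flexibility coefficient — unit upward force at Y: δ_{YY} = L³/(3EI) = 333.3/EI.
With EI = 87000 kN·m²: δ_0 = 0.61905 m and δ_{YY} = 0.003831 m/kN.
Compatibility — the spring shortens by R_Y/k under the reaction it provides: δ_0 − R_Y·δ_{YY} = R_Y/k. With 1/k = 0.000345 m/kN, R_Y = δ_0 / (δ_{YY} + 1/k) = 0.61905 / (0.003831 + 0.000345) = 148.2 kN.
Moment equilibrium about X: M_X = Σ(load moments about X) − R_Y·L = 2054 − 148.2×10 = 571.7 kN·m.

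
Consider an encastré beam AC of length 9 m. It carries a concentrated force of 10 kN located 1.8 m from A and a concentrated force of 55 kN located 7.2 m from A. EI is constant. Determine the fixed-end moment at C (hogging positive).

M_C = 66.24 kN·m

Release both end moments; the primary structure is a simply-supported span AC with redundants M_A and M_C.
End rotations of the released simple span under the applied load (×1/EI):
  at A: point load 10 at a = 1.8: Pab(L + b)/(6LEI) = 38.88/EI
  at C: point load 10 at a = 1.8: Pab(L + a)/(6LEI) = 25.92/EI
  at A: point load 55 at a = 7.2: Pab(L + b)/(6LEI) = 142.6/EI
  at C: point load 55 at a = 7.2: Pab(L + a)/(6LEI) = 213.8/EI
  θ_A0 = 181.4/EI,  θ_C0 = 239.8/EI
Flexibility coefficients: a unit moment at one end gives L/(3EI) there and L/(6EI) at the far end, so f₁₁ = f₂₂ = 3/EI and f₁₂ = f₂₁ = 1.5/EI.
Compatibility — zero rotation at each built-in end:
  3 M_A + 1.5 M_C = 181.4
  1.5 M_A + 3 M_C = 239.8
Solving the pair gives M_A = 27.36 kN·m and M_C = 66.24 kN·m (hogging).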